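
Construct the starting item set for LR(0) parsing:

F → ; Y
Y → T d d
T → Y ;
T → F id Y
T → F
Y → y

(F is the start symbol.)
{ [F → . ; Y], [F' → . F] }

First, augment the grammar with F' → F
I₀ = CLOSURE({ [F' → . F] }):
  [F' → . F] has the dot before F: add [F → . ; Y]
No further items can be added.

I₀ = { [F → . ; Y], [F' → . F] }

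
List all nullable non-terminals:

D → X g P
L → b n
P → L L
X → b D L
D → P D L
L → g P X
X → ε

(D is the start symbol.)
{ 'X' }

A non-terminal is nullable if it can derive ε (the empty string): either it has an ε-production, or it has a production whose right-hand side consists entirely of nullable non-terminals.

ε-productions: X → ε
So X is immediately nullable.
No further non-terminal can be added: every production for the remaining non-terminals contains a terminal or a non-nullable non-terminal.
Nullable = { 'X' }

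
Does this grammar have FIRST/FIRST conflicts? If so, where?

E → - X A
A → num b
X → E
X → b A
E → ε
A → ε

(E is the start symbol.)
No FIRST/FIRST conflicts.

A FIRST/FIRST conflict occurs when two productions N → α and N → β for the same non-terminal have FIRST(α) ∩ FIRST(β) ≠ ∅ (with ε ∈ FIRST of a nullable right-hand side, so two nullable alternatives also conflict).

FIRST sets of the non-terminals at (or reachable through a nullable prefix from) the front of some alternative:
  FIRST(E) = { '-', ε }

Productions for E:
  E → - X A: FIRST = { '-' }
  E → ε: FIRST = { ε }
Productions for A:
  A → num b: FIRST = { 'num' }
  A → ε: FIRST = { ε }
Productions for X:
  X → E: FIRST = { '-', ε }
  X → b A: FIRST = { 'b' }

All alternatives of each non-terminal have pairwise disjoint FIRST sets.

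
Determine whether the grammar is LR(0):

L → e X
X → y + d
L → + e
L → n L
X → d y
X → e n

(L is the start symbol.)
Yes, the grammar is LR(0)

A grammar is LR(0) if no state in the canonical LR(0) collection has:
  - both a shift item (dot before a terminal) and a complete item (shift-reduce conflict), or
  - two or more complete items (reduce-reduce conflict; the accept item [L' → L .] counts as a complete item here).

Augment with L' → L and build the canonical LR(0) collection (I0 = CLOSURE({[L' → . L]}), then GOTO on every symbol after a dot until no new states appear). It has 15 states:
  I0: { [L → . + e], [L → . e X], [L → . n L], [L' → . L] }  — shift
  I1: { [L → + . e] }  — shift
  I2: { [L' → L .] }  — accept
  I3: { [L → e . X], [X → . d y], [X → . e n], [X → . y + d] }  — shift
  I4: { [L → . + e], [L → . e X], [L → . n L], [L → n . L] }  — shift
  I5: { [L → n L .] }  — reduce
  I6: { [L → e X .] }  — reduce
  I7: { [X → d . y] }  — shift
  I8: { [X → e . n] }  — shift
  I9: { [X → y . + d] }  — shift
  I10: { [X → y + . d] }  — shift
  I11: { [X → y + d .] }  — reduce
  I12: { [X → e n .] }  — reduce
  I13: { [X → d y .] }  — reduce
  I14: { [L → + e .] }  — reduce

Every state is either a pure shift/goto state or contains exactly one complete item and nothing to shift — no conflicts. The grammar is LR(0).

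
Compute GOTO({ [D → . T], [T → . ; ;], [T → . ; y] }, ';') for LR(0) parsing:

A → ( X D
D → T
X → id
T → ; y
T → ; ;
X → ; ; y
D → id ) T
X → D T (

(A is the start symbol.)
GOTO(I, ';') = CLOSURE({ [A → αX.β] : [A → α.Xβ] ∈ I, X = ';' })

Items with dot before ';', with the dot advanced:
  [T → . ; ;] → [T → ; . ;]
  [T → . ; y] → [T → ; . y]
Closure adds nothing (no advanced item has the dot before a non-terminal).

GOTO = { [T → ; . ;], [T → ; . y] }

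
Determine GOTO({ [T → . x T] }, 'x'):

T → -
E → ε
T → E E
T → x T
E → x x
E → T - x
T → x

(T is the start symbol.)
{ [E → . T - x], [E → . x x], [E → .], [T → . -], [T → . E E], [T → . x T], [T → . x], [T → x . T] }

GOTO(I, 'x') = CLOSURE({ [A → αX.β] : [A → α.Xβ] ∈ I, X = 'x' })

Items with dot before 'x', with the dot advanced:
  [T → . x T] → [T → x . T]
Closure of the advanced items:
  [T → x . T] has the dot before T: add [T → . -], [T → . E E], [T → . x T], [T → . x]
  [T → . E E] has the dot before E: add [E → .], [E → . x x], [E → . T - x]

GOTO = { [E → . T - x], [E → . x x], [E → .], [T → . -], [T → . E E], [T → . x T], [T → . x], [T → x . T] }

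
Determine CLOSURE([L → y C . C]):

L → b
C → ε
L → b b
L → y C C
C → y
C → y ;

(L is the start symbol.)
Start with: [L → y C . C]
  [L → y C . C] has the dot before C: add [C → .], [C → . y], [C → . y ;]
No further items can be added.

CLOSURE = { [C → . y ;], [C → . y], [C → .], [L → y C . C] }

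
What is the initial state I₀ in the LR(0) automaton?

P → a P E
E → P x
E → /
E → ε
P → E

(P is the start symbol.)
First, augment the grammar with P' → P
I₀ = CLOSURE({ [P' → . P] }):
  [P' → . P] has the dot before P: add [P → . a P E], [P → . E]
  [P → . E] has the dot before E: add [E → . P x], [E → . /], [E → .]
No further items can be added.

I₀ = { [E → . /], [E → . P x], [E → .], [P → . E], [P → . a P E], [P' → . P] }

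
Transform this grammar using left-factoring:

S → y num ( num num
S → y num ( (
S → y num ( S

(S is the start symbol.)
Left-factoring transforms A → αβ₁ | αβ₂ into A → αA' and A' → β₁ | β₂
(α is the longest common prefix among the alternatives). Repeat until
no nonterminal has two alternatives with a common prefix.

Round 1: S has alternatives sharing prefix 'y num ('. Introduce S': S → y num ( S'
  Add: S' → num num
  Add: S' → (
  Add: S' → S

No remaining common prefixes — done.

Resulting grammar:
S → y num ( S'
S' → num num
S' → (
S' → S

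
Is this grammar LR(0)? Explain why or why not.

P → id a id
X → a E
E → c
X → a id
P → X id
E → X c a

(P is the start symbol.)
A grammar is LR(0) if no state in the canonical LR(0) collection has:
  - both a shift item (dot before a terminal) and a complete item (shift-reduce conflict), or
  - two or more complete items (reduce-reduce conflict; the accept item [P' → P .] counts as a complete item here).

Augment with P' → P and build the canonical LR(0) collection (I0 = CLOSURE({[P' → . P]}), then GOTO on every symbol after a dot until no new states appear). It has 14 states:
  I0: { [P → . X id], [P → . id a id], [P' → . P], [X → . a E], [X → . a id] }  — shift
  I1: { [P' → P .] }  — accept
  I2: { [P → X . id] }  — shift
  I3: { [E → . X c a], [E → . c], [X → . a E], [X → . a id], [X → a . E], [X → a . id] }  — shift
  I4: { [P → id . a id] }  — shift
  I5: { [P → id a . id] }  — shift
  I6: { [P → id a id .] }  — reduce
  I7: { [X → a E .] }  — reduce
  I8: { [E → X . c a] }  — shift
  I9: { [E → c .] }  — reduce
  I10: { [X → a id .] }  — reduce
  I11: { [E → X c . a] }  — shift
  I12: { [E → X c a .] }  — reduce
  I13: { [P → X id .] }  — reduce

Every state is either a pure shift/goto state or contains exactly one complete item and nothing to shift — no conflicts. The grammar is LR(0).

Answer: Yes, the grammar is LR(0)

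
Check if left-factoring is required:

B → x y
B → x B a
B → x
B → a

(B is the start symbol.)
Left-factoring is needed when two productions for the same non-terminal
share a common prefix on the right-hand side.

Productions for B:
  B → x y
  B → x B a
  B → x
  B → a

Found common prefix 'x' in productions for B

Answer: Yes, B has productions with common prefix 'x'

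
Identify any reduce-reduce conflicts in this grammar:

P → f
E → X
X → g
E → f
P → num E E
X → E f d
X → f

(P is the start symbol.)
Yes — I6: [E → f .] vs [X → f .]; I9: [E → f .] vs [X → f .]

A reduce-reduce conflict occurs when an LR(0) state has two complete items [A → α .] and [B → β .] — both call for a reduction, and with no lookahead the parser cannot choose between them.

Augment with P' → P and build the canonical LR(0) collection (I0 = CLOSURE({[P' → . P]}), then GOTO on every symbol after a dot until no new states appear). It has 12 states:
  I0: { [P → . f], [P → . num E E], [P' → . P] }  — shift
  I1: { [P' → P .] }  — accept
  I2: { [P → f .] }  — reduce
  I3: { [E → . X], [E → . f], [P → num . E E], [X → . E f d], [X → . f], [X → . g] }  — shift
  I4: { [E → . X], [E → . f], [P → num E . E], [X → . E f d], [X → . f], [X → . g], [X → E . f d] }  — shift
  I5: { [E → X .] }  — reduce
  I6: { [E → f .], [X → f .] }  — 2 reduces
  I7: { [X → g .] }  — reduce
  I8: { [P → num E E .], [X → E . f d] }  — shift, reduce
  I9: { [E → f .], [X → E f . d], [X → f .] }  — shift, 2 reduces
  I10: { [X → E f d .] }  — reduce
  I11: { [X → E f . d] }  — shift

I6 contains complete items [E → f .], [X → f .] — reduce-reduce conflict.
I9 contains complete items [E → f .], [X → f .] — reduce-reduce conflict.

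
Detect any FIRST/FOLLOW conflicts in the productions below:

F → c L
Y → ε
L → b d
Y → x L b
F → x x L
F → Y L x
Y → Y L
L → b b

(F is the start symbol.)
A FIRST/FOLLOW conflict occurs when a non-terminal N has a nullable alternative N → β (β ⇒* ε) and another alternative N → α with FIRST(α) ∩ FOLLOW(N) ≠ ∅: on such a lookahead the parser cannot decide between expanding α and letting N vanish via β.

Nullable non-terminals: Y.
FIRST sets used below: FIRST(Y) = { 'b', 'x', ε }, FIRST(L) = { 'b' }

Y: nullable alternative(s) Y → ε; FOLLOW(Y) = { 'b' }
  Y → ε: FIRST \ {ε} = { } — this is the only nullable alternative, skip
  Y → x L b: FIRST \ {ε} = { 'x' } — disjoint from FOLLOW(Y)
  Y → Y L: FIRST \ {ε} = { 'b', 'x' } — overlaps FOLLOW(Y) on { 'b' }: CONFLICT

F, L have no nullable alternative, so no FIRST/FOLLOW check is needed there.

So the grammar has 1 FIRST/FOLLOW conflict (marked CONFLICT above).

Answer: Yes. Y → Y L with FOLLOW(Y) on { 'b' }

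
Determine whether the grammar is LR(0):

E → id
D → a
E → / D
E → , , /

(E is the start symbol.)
Augment with E' → E and build the canonical LR(0) collection (I0 = CLOSURE({[E' → . E]}), then GOTO on every symbol after a dot until no new states appear). It has 9 states:
  I0: { [E → . , , /], [E → . / D], [E → . id], [E' → . E] }  — shift
  I1: { [E → , . , /] }  — shift
  I2: { [D → . a], [E → / . D] }  — shift
  I3: { [E' → E .] }  — accept
  I4: { [E → id .] }  — reduce
  I5: { [E → / D .] }  — reduce
  I6: { [D → a .] }  — reduce
  I7: { [E → , , . /] }  — shift
  I8: { [E → , , / .] }  — reduce

Every state is either a pure shift/goto state or contains exactly one complete item and nothing to shift — no conflicts. The grammar is LR(0).

Answer: Yes, the grammar is LR(0)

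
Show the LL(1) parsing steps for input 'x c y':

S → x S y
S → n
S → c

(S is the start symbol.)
LL(1) parsing maintains a stack (initially the start symbol over $) and the input. At each step: if the stack top is a terminal, match it against the current input token; if it is a non-terminal N, replace it with the RHS of M[N, lookahead] (the unique production whose predict set contains the lookahead).

Stack is shown with the top on the left.

Stack    Input    Action
------------------------
S $      x c y $  output S → x S y
x S y $  x c y $  match 'x'
S y $    c y $    output S → c
c y $    c y $    match 'c'
y $      y $      match 'y'
$        $        accept

The string is accepted.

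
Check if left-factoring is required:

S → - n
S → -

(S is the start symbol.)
Left-factoring is needed when two productions for the same non-terminal
share a common prefix on the right-hand side.

Productions for S:
  S → - n
  S → -

Found common prefix '-' in productions for S

Answer: Yes, S has productions with common prefix '-'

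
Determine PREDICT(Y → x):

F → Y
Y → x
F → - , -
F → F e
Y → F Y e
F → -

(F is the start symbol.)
{ 'x' }

PREDICT(Y → x) = (FIRST(RHS) \ {ε}) ∪ (FOLLOW(Y) if ε ∈ FIRST(RHS), i.e. RHS ⇒* ε)
FIRST(x) = { 'x' }
ε ∉ FIRST(x), so FOLLOW(Y) is not added.
PREDICT(Y → x) = { 'x' }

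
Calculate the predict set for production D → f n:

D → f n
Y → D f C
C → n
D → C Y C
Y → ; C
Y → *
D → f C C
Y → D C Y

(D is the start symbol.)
PREDICT(D → f n) = (FIRST(RHS) \ {ε}) ∪ (FOLLOW(D) if ε ∈ FIRST(RHS), i.e. RHS ⇒* ε)
FIRST(f n) = { 'f' }
ε ∉ FIRST(f n), so FOLLOW(D) is not added.
PREDICT(D → f n) = { 'f' }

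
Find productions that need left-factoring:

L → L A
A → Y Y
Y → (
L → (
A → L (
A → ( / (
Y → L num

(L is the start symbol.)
Left-factoring is needed when two productions for the same non-terminal
share a common prefix on the right-hand side.

Productions for L:
  L → L A
  L → (
Productions for A:
  A → Y Y
  A → L (
  A → ( / (
Productions for Y:
  Y → (
  Y → L num

No common prefixes found.

Answer: No, left-factoring is not needed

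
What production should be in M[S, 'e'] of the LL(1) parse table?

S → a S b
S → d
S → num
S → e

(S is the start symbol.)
S → e

To find M[S, 'e'], we find productions for S where 'e' is in the predict set (PREDICT(N → α) = (FIRST(α) \ {ε}) ∪ (FOLLOW(N) if α ⇒* ε)).

S → a S b: PREDICT = { 'a' }
S → d: PREDICT = { 'd' }
S → num: PREDICT = { 'num' }
S → e: PREDICT = { 'e' }
  'e' is in predict set, so this production goes in M[S, 'e']

M[S, 'e'] = S → e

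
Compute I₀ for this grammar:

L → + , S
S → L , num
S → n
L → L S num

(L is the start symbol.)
{ [L → . + , S], [L → . L S num], [L' → . L] }

First, augment the grammar with L' → L
I₀ = CLOSURE({ [L' → . L] }):
  [L' → . L] has the dot before L: add [L → . + , S], [L → . L S num]
No further items can be added.

I₀ = { [L → . + , S], [L → . L S num], [L' → . L] }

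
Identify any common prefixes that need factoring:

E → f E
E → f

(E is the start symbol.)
Left-factoring is needed when two productions for the same non-terminal
share a common prefix on the right-hand side.

Productions for E:
  E → f E
  E → f

Found common prefix 'f' in productions for E

Answer: Yes, E has productions with common prefix 'f'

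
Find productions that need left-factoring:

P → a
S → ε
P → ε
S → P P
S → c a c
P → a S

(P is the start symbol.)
Yes, P has productions with common prefix 'a'

Left-factoring is needed when two productions for the same non-terminal
share a common prefix on the right-hand side.

Productions for P:
  P → a
  P → ε
  P → a S
Productions for S:
  S → ε
  S → P P
  S → c a c

Found common prefix 'a' in productions for P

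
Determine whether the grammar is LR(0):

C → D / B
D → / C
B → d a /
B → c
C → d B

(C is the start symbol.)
A grammar is LR(0) if no state in the canonical LR(0) collection has:
  - both a shift item (dot before a terminal) and a complete item (shift-reduce conflict), or
  - two or more complete items (reduce-reduce conflict; the accept item [C' → C .] counts as a complete item here).

Augment with C' → C and build the canonical LR(0) collection (I0 = CLOSURE({[C' → . C]}), then GOTO on every symbol after a dot until no new states appear). It has 13 states:
  I0: { [C → . D / B], [C → . d B], [C' → . C], [D → . / C] }  — shift
  I1: { [C → . D / B], [C → . d B], [D → . / C], [D → / . C] }  — shift
  I2: { [C' → C .] }  — accept
  I3: { [C → D . / B] }  — shift
  I4: { [B → . c], [B → . d a /], [C → d . B] }  — shift
  I5: { [C → d B .] }  — reduce
  I6: { [B → c .] }  — reduce
  I7: { [B → d . a /] }  — shift
  I8: { [B → d a . /] }  — shift
  I9: { [B → d a / .] }  — reduce
  I10: { [B → . c], [B → . d a /], [C → D / . B] }  — shift
  I11: { [C → D / B .] }  — reduce
  I12: { [D → / C .] }  — reduce

Every state is either a pure shift/goto state or contains exactly one complete item and nothing to shift — no conflicts. The grammar is LR(0).

Answer: Yes, the grammar is LR(0)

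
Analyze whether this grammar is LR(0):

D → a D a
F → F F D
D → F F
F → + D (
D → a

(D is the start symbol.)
Augment with D' → D and build the canonical LR(0) collection (I0 = CLOSURE({[D' → . D]}), then GOTO on every symbol after a dot until no new states appear). It has 13 states:
  I0: { [D → . F F], [D → . a D a], [D → . a], [D' → . D], [F → . + D (], [F → . F F D] }  — shift
  I1: { [D → . F F], [D → . a D a], [D → . a], [F → + . D (], [F → . + D (], [F → . F F D] }  — shift
  I2: { [D' → D .] }  — accept
  I3: { [D → F . F], [F → . + D (], [F → . F F D], [F → F . F D] }  — shift
  I4: { [D → . F F], [D → . a D a], [D → . a], [D → a . D a], [D → a .], [F → . + D (], [F → . F F D] }  — shift, reduce
  I5: { [D → a D . a] }  — shift
  I6: { [D → a D a .] }  — reduce
  I7: { [D → . F F], [D → . a D a], [D → . a], [D → F F .], [F → . + D (], [F → . F F D], [F → F . F D], [F → F F . D] }  — shift, reduce
  I8: { [F → F F D .] }  — reduce
  I9: { [D → . F F], [D → . a D a], [D → . a], [D → F . F], [F → . + D (], [F → . F F D], [F → F . F D], [F → F F . D] }  — shift
  I10: { [D → . F F], [D → . a D a], [D → . a], [D → F . F], [D → F F .], [F → . + D (], [F → . F F D], [F → F . F D], [F → F F . D] }  — shift, reduce
  I11: { [F → + D . (] }  — shift
  I12: { [F → + D ( .] }  — reduce

Conflict in state I4:
  Shift-reduce conflict between [D → a .] and [D → . a]
So the grammar is NOT LR(0).

Answer: No. Shift-reduce conflict between [D → a .] and [D → . a]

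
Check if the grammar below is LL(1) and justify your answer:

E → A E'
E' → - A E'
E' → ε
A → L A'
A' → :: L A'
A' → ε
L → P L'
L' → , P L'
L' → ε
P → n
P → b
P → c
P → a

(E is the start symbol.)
Yes, the grammar is LL(1).

Relevant sets:
  FOLLOW(E') = { $ }
  FOLLOW(A') = { $, '-' }
  FOLLOW(L') = { $, '-', '::' }

For E':
  PREDICT(E' → '-' A E') = { '-' }
  PREDICT(E' → ε) = { $ }
For A':
  PREDICT(A' → :: L A') = { '::' }
  PREDICT(A' → ε) = { $, '-' }
For L':
  PREDICT(L' → ',' P L') = { ',' }
  PREDICT(L' → ε) = { $, '-', '::' }
For P:
  PREDICT(P → n) = { 'n' }
  PREDICT(P → b) = { 'b' }
  PREDICT(P → c) = { 'c' }
  PREDICT(P → a) = { 'a' }
E, A, L have a single production, so nothing to check there.

All predict sets are disjoint. The grammar IS LL(1).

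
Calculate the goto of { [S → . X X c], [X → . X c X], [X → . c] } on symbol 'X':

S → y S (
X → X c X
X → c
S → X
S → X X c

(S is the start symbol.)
{ [S → X . X c], [X → . X c X], [X → . c], [X → X . c X] }

GOTO(I, 'X') = CLOSURE({ [A → αX.β] : [A → α.Xβ] ∈ I, X = 'X' })

Items with dot before 'X', with the dot advanced:
  [S → . X X c] → [S → X . X c]
  [X → . X c X] → [X → X . c X]
Closure of the advanced items:
  [S → X . X c] has the dot before X: add [X → . X c X], [X → . c]

GOTO = { [S → X . X c], [X → . X c X], [X → . c], [X → X . c X] }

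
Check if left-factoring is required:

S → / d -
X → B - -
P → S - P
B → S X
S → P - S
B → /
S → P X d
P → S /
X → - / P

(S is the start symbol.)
Left-factoring is needed when two productions for the same non-terminal
share a common prefix on the right-hand side.

Productions for S:
  S → / d -
  S → P - S
  S → P X d
Productions for X:
  X → B - -
  X → - / P
Productions for P:
  P → S - P
  P → S /
Productions for B:
  B → S X
  B → /

Found common prefix 'P' in productions for S
Found common prefix 'S' in productions for P

Answer: Yes, S has productions with common prefix 'P'; P has productions with common prefix 'S'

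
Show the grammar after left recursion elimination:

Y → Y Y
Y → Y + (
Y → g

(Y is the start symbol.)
Y → g Y'
Y' → Y Y'
Y' → + ( Y'
Y' → ε

Y is directly left-recursive. The standard transformation for
  A → A α₁ | ... | A α_m | β₁ | ... | β_n
is
  A  → β₁ A' | ... | β_n A'
  A' → α₁ A' | ... | α_m A' | ε

Y → g becomes Y → g Y'
Y → Y Y becomes Y' → Y Y'
Y → Y + ( becomes Y' → + ( Y'
Add Y' → ε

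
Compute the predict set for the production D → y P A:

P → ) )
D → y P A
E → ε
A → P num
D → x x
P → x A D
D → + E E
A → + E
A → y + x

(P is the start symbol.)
{ 'y' }

PREDICT(D → y P A) = (FIRST(RHS) \ {ε}) ∪ (FOLLOW(D) if ε ∈ FIRST(RHS), i.e. RHS ⇒* ε)
FIRST(y P A) = { 'y' }
ε ∉ FIRST(y P A), so FOLLOW(D) is not added.
PREDICT(D → y P A) = { 'y' }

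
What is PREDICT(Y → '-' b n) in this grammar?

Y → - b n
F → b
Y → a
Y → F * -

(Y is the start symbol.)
PREDICT(Y → '-' b n) = (FIRST(RHS) \ {ε}) ∪ (FOLLOW(Y) if ε ∈ FIRST(RHS), i.e. RHS ⇒* ε)
FIRST('-' b n) = { '-' }
ε ∉ FIRST('-' b n), so FOLLOW(Y) is not added.
PREDICT(Y → '-' b n) = { '-' }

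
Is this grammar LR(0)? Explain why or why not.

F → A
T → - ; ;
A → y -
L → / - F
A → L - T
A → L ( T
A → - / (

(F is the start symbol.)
A grammar is LR(0) if no state in the canonical LR(0) collection has:
  - both a shift item (dot before a terminal) and a complete item (shift-reduce conflict), or
  - two or more complete items (reduce-reduce conflict; the accept item [F' → F .] counts as a complete item here).

Augment with F' → F and build the canonical LR(0) collection (I0 = CLOSURE({[F' → . F]}), then GOTO on every symbol after a dot until no new states appear). It has 19 states:
  I0: { [A → . - / (], [A → . L ( T], [A → . L - T], [A → . y -], [F → . A], [F' → . F], [L → . / - F] }  — shift
  I1: { [A → - . / (] }  — shift
  I2: { [L → / . - F] }  — shift
  I3: { [F → A .] }  — reduce
  I4: { [F' → F .] }  — accept
  I5: { [A → L . ( T], [A → L . - T] }  — shift
  I6: { [A → y . -] }  — shift
  I7: { [A → y - .] }  — reduce
  I8: { [A → L ( . T], [T → . - ; ;] }  — shift
  I9: { [A → L - . T], [T → . - ; ;] }  — shift
  I10: { [T → - . ; ;] }  — shift
  I11: { [A → L - T .] }  — reduce
  I12: { [T → - ; . ;] }  — shift
  I13: { [T → - ; ; .] }  — reduce
  I14: { [A → L ( T .] }  — reduce
  I15: { [A → . - / (], [A → . L ( T], [A → . L - T], [A → . y -], [F → . A], [L → . / - F], [L → / - . F] }  — shift
  I16: { [L → / - F .] }  — reduce
  I17: { [A → - / . (] }  — shift
  I18: { [A → - / ( .] }  — reduce

Every state is either a pure shift/goto state or contains exactly one complete item and nothing to shift — no conflicts. The grammar is LR(0).

Answer: Yes, the grammar is LR(0)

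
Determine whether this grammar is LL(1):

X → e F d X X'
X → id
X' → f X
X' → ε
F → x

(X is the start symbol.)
A grammar is LL(1) if for each non-terminal N with multiple productions, the predict sets of those productions are pairwise disjoint, where PREDICT(N → α) = (FIRST(α) \ {ε}) ∪ (FOLLOW(N) if α ⇒* ε).

Relevant sets:
  FOLLOW(X') = { $, 'f' }

For X:
  PREDICT(X → e F d X X') = { 'e' }
  PREDICT(X → id) = { 'id' }
For X':
  PREDICT(X' → f X) = { 'f' }
  PREDICT(X' → ε) = { $, 'f' }
F has a single production, so nothing to check there.

Conflict found: Predict set conflict for X': { 'f' }
The grammar is NOT LL(1).

Answer: No. Predict set conflict for X': { 'f' }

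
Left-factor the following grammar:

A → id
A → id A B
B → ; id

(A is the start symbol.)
Left-factoring transforms A → αβ₁ | αβ₂ into A → αA' and A' → β₁ | β₂
(α is the longest common prefix among the alternatives). Repeat until
no nonterminal has two alternatives with a common prefix.

Round 1: A has alternatives sharing prefix 'id'. Introduce A': A → id A'
  Add: A' → ε
  Add: A' → A B

No remaining common prefixes — done.

Resulting grammar:
A → id A'
A' → ε
A' → A B
B → ; id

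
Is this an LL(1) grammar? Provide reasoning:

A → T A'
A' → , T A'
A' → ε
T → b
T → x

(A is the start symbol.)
Yes, the grammar is LL(1).

Relevant sets:
  FOLLOW(A') = { $ }

For A':
  PREDICT(A' → ',' T A') = { ',' }
  PREDICT(A' → ε) = { $ }
For T:
  PREDICT(T → b) = { 'b' }
  PREDICT(T → x) = { 'x' }
A has a single production, so nothing to check there.

All predict sets are disjoint. The grammar IS LL(1).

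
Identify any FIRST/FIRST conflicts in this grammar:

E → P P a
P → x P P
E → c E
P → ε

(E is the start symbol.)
No FIRST/FIRST conflicts.

A FIRST/FIRST conflict occurs when two productions N → α and N → β for the same non-terminal have FIRST(α) ∩ FIRST(β) ≠ ∅ (with ε ∈ FIRST of a nullable right-hand side, so two nullable alternatives also conflict).

FIRST sets of the non-terminals at (or reachable through a nullable prefix from) the front of some alternative:
  FIRST(P) = { 'x', ε }

Productions for E:
  E → P P a: FIRST = { 'a', 'x' }
  E → c E: FIRST = { 'c' }
Productions for P:
  P → x P P: FIRST = { 'x' }
  P → ε: FIRST = { ε }

All alternatives of each non-terminal have pairwise disjoint FIRST sets.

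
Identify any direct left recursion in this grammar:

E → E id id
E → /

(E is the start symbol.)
E → E id id: LEFT RECURSIVE (starts with E)
E → /: starts with '/'

The grammar has direct left recursion on: E.

Answer: Yes, E is left-recursive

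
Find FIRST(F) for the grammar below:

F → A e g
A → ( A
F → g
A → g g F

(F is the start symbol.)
{ '(', 'g' }

To compute FIRST(F), examine every production with F on the left-hand side, reading each right-hand side left to right until a non-nullable symbol is reached.

FIRST sets of the other non-terminals involved (by the same procedure, iterated to a fixed point):
  FIRST(A) = { '(', 'g' }

From F → A e g:
  - A is a non-terminal: add FIRST(A) \ {ε} = { '(', 'g' }
    A is not nullable, so stop
From F → g:
  - g is a terminal: add 'g' and stop

Collecting: FIRST(F) = { '(', 'g' }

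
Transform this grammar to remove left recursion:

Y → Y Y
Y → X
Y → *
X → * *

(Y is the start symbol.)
Y is directly left-recursive. The standard transformation for
  A → A α₁ | ... | A α_m | β₁ | ... | β_n
is
  A  → β₁ A' | ... | β_n A'
  A' → α₁ A' | ... | α_m A' | ε

Y → X becomes Y → X Y'
Y → * becomes Y → * Y'
Y → Y Y becomes Y' → Y Y'
Add Y' → ε

Productions for other non-terminals are unchanged:
  X → * *

Resulting grammar:
Y → X Y'
Y → * Y'
Y' → Y Y'
Y' → ε
X → * *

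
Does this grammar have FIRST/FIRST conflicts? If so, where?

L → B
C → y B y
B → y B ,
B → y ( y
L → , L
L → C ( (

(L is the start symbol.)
Yes. L → B / L → C '(' '(' on { 'y' }; B → y B ',' / B → y '(' y on { 'y' }

FIRST sets of the non-terminals at (or reachable through a nullable prefix from) the front of some alternative:
  FIRST(B) = { 'y' }
  FIRST(C) = { 'y' }

Productions for L:
  L → B: FIRST = { 'y' }
  L → , L: FIRST = { ',' }
  L → C ( (: FIRST = { 'y' }
Productions for B:
  B → y B ,: FIRST = { 'y' }
  B → y ( y: FIRST = { 'y' }
C has only one production, so no FIRST/FIRST conflict is possible there.

Conflict for L: L → B and L → C ( (
  Overlap: { 'y' }
Conflict for B: B → y B , and B → y ( y
  Overlap: { 'y' }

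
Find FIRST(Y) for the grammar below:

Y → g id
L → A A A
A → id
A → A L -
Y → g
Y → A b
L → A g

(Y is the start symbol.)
{ 'g', 'id' }

FIRST sets of the other non-terminals involved (by the same procedure, iterated to a fixed point):
  FIRST(A) = { 'id' }

From Y → g id:
  - g is a terminal: add 'g' and stop
From Y → g:
  - g is a terminal: add 'g' and stop
From Y → A b:
  - A is a non-terminal: add FIRST(A) \ {ε} = { 'id' }
    A is not nullable, so stop

Collecting: FIRST(Y) = { 'g', 'id' }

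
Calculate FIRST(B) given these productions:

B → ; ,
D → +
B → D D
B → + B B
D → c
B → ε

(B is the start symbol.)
FIRST sets of the other non-terminals involved (by the same procedure, iterated to a fixed point):
  FIRST(D) = { '+', 'c' }

From B → ; ,:
  - ';' is a terminal: add ';' and stop
From B → D D:
  - D is a non-terminal: add FIRST(D) \ {ε} = { '+', 'c' }
    D is not nullable, so stop
From B → + B B:
  - '+' is a terminal: add '+' and stop
From B → ε:
  - ε-production, so ε ∈ FIRST(B)

Collecting: FIRST(B) = { '+', ';', 'c', ε }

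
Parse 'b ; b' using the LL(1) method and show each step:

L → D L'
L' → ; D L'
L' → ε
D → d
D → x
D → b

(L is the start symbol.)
Stack is shown with the top on the left.

Stack     Input    Action
-------------------------
L $       b ; b $  output L → D L'
D L' $    b ; b $  output D → b
b L' $    b ; b $  match 'b'
L' $      ; b $    output L' → ; D L'
; D L' $  ; b $    match ';'
D L' $    b $      output D → b
b L' $    b $      match 'b'
L' $      $        output L' → ε
$         $        accept

The string is accepted.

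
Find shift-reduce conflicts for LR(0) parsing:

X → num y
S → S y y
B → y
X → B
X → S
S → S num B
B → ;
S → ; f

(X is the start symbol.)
A shift-reduce conflict occurs when an LR(0) state has both:
  - a complete (reduce) item [A → α .] (dot at the end), and
  - a shift item [B → β . c γ] (dot before a terminal).

Augment with X' → X and build the canonical LR(0) collection (I0 = CLOSURE({[X' → . X]}), then GOTO on every symbol after a dot until no new states appear). It has 14 states:
  I0: { [B → . ;], [B → . y], [S → . ; f], [S → . S num B], [S → . S y y], [X → . B], [X → . S], [X → . num y], [X' → . X] }  — shift
  I1: { [B → ; .], [S → ; . f] }  — shift, reduce
  I2: { [X → B .] }  — reduce
  I3: { [S → S . num B], [S → S . y y], [X → S .] }  — shift, reduce
  I4: { [X' → X .] }  — accept
  I5: { [X → num . y] }  — shift
  I6: { [B → y .] }  — reduce
  I7: { [X → num y .] }  — reduce
  I8: { [B → . ;], [B → . y], [S → S num . B] }  — shift
  I9: { [S → S y . y] }  — shift
  I10: { [S → S y y .] }  — reduce
  I11: { [B → ; .] }  — reduce
  I12: { [S → S num B .] }  — reduce
  I13: { [S → ; f .] }  — reduce

I1 contains reduce item [B → ; .] and shift item [S → ; . f] — shift-reduce conflict.
I3 contains reduce item [X → S .] and shift items [S → S . num B], [S → S . y y] — shift-reduce conflict.

Answer: Yes — I1: [B → ; .] vs [S → ; . f]; I3: [X → S .] vs [S → S . num B]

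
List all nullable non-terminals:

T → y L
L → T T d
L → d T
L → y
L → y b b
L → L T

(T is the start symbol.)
None

A non-terminal is nullable if it can derive ε (the empty string): either it has an ε-production, or it has a production whose right-hand side consists entirely of nullable non-terminals.

There are no ε-productions, so no non-terminal can derive ε.
No non-terminals are nullable.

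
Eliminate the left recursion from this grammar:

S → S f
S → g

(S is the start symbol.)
S is directly left-recursive. The standard transformation for
  A → A α₁ | ... | A α_m | β₁ | ... | β_n
is
  A  → β₁ A' | ... | β_n A'
  A' → α₁ A' | ... | α_m A' | ε

S → g becomes S → g S'
S → S f becomes S' → f S'
Add S' → ε

Resulting grammar:
S → g S'
S' → f S'
S' → ε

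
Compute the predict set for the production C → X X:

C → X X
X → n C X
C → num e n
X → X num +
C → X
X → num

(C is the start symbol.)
{ 'n', 'num' }

PREDICT(C → X X) = (FIRST(RHS) \ {ε}) ∪ (FOLLOW(C) if ε ∈ FIRST(RHS), i.e. RHS ⇒* ε)
FIRST(X) = { 'n', 'num' }
FIRST(X X) = { 'n', 'num' }
ε ∉ FIRST(X X), so FOLLOW(C) is not added.
PREDICT(C → X X) = { 'n', 'num' }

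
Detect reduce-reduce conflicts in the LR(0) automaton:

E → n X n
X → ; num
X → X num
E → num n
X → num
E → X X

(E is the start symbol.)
Augment with E' → E and build the canonical LR(0) collection (I0 = CLOSURE({[E' → . E]}), then GOTO on every symbol after a dot until no new states appear). It has 14 states:
  I0: { [E → . X X], [E → . n X n], [E → . num n], [E' → . E], [X → . ; num], [X → . X num], [X → . num] }  — shift
  I1: { [X → ; . num] }  — shift
  I2: { [E' → E .] }  — accept
  I3: { [E → X . X], [X → . ; num], [X → . X num], [X → . num], [X → X . num] }  — shift
  I4: { [E → n . X n], [X → . ; num], [X → . X num], [X → . num] }  — shift
  I5: { [E → num . n], [X → num .] }  — shift, reduce
  I6: { [E → num n .] }  — reduce
  I7: { [E → n X . n], [X → X . num] }  — shift
  I8: { [X → num .] }  — reduce
  I9: { [E → n X n .] }  — reduce
  I10: { [X → X num .] }  — reduce
  I11: { [E → X X .], [X → X . num] }  — shift, reduce
  I12: { [X → X num .], [X → num .] }  — 2 reduces
  I13: { [X → ; num .] }  — reduce

I12 contains complete items [X → X num .], [X → num .] — reduce-reduce conflict.

Answer: Yes — I12: [X → X num .] vs [X → num .]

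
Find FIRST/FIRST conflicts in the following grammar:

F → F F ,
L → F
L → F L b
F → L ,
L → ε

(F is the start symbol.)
Yes. F → F F ',' / F → L ',' on { ',' }; L → F / L → F L b on { ',' }

A FIRST/FIRST conflict occurs when two productions N → α and N → β for the same non-terminal have FIRST(α) ∩ FIRST(β) ≠ ∅ (with ε ∈ FIRST of a nullable right-hand side, so two nullable alternatives also conflict).

FIRST sets of the non-terminals at (or reachable through a nullable prefix from) the front of some alternative:
  FIRST(F) = { ',' }
  FIRST(L) = { ',', ε }

Productions for F:
  F → F F ,: FIRST = { ',' }
  F → L ,: FIRST = { ',' }
Productions for L:
  L → F: FIRST = { ',' }
  L → F L b: FIRST = { ',' }
  L → ε: FIRST = { ε }

Conflict for F: F → F F , and F → L ,
  Overlap: { ',' }
Conflict for L: L → F and L → F L b
  Overlap: { ',' }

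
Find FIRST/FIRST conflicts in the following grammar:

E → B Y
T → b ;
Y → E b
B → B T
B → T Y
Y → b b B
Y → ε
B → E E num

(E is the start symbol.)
Yes. Y → E b / Y → b b B on { 'b' }; B → B T / B → T Y on { 'b' }; B → B T / B → E E num on { 'b' }; B → T Y / B → E E num on { 'b' }

FIRST sets of the non-terminals at (or reachable through a nullable prefix from) the front of some alternative:
  FIRST(E) = { 'b' }
  FIRST(B) = { 'b' }
  FIRST(T) = { 'b' }

Productions for Y:
  Y → E b: FIRST = { 'b' }
  Y → b b B: FIRST = { 'b' }
  Y → ε: FIRST = { ε }
Productions for B:
  B → B T: FIRST = { 'b' }
  B → T Y: FIRST = { 'b' }
  B → E E num: FIRST = { 'b' }
E, T have only one production, so no FIRST/FIRST conflict is possible there.

Conflict for Y: Y → E b and Y → b b B
  Overlap: { 'b' }
Conflict for B: B → B T and B → T Y
  Overlap: { 'b' }
Conflict for B: B → B T and B → E E num
  Overlap: { 'b' }
Conflict for B: B → T Y and B → E E num
  Overlap: { 'b' }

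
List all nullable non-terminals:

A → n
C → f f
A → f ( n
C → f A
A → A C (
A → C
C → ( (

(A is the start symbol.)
There are no ε-productions, so no non-terminal can derive ε.
No non-terminals are nullable.

Answer: None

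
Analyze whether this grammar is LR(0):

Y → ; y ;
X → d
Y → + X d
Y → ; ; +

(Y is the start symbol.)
Yes, the grammar is LR(0)

A grammar is LR(0) if no state in the canonical LR(0) collection has:
  - both a shift item (dot before a terminal) and a complete item (shift-reduce conflict), or
  - two or more complete items (reduce-reduce conflict; the accept item [Y' → Y .] counts as a complete item here).

Augment with Y' → Y and build the canonical LR(0) collection (I0 = CLOSURE({[Y' → . Y]}), then GOTO on every symbol after a dot until no new states appear). It has 11 states:
  I0: { [Y → . + X d], [Y → . ; ; +], [Y → . ; y ;], [Y' → . Y] }  — shift
  I1: { [X → . d], [Y → + . X d] }  — shift
  I2: { [Y → ; . ; +], [Y → ; . y ;] }  — shift
  I3: { [Y' → Y .] }  — accept
  I4: { [Y → ; ; . +] }  — shift
  I5: { [Y → ; y . ;] }  — shift
  I6: { [Y → ; y ; .] }  — reduce
  I7: { [Y → ; ; + .] }  — reduce
  I8: { [Y → + X . d] }  — shift
  I9: { [X → d .] }  — reduce
  I10: { [Y → + X d .] }  — reduce

Every state is either a pure shift/goto state or contains exactly one complete item and nothing to shift — no conflicts. The grammar is LR(0).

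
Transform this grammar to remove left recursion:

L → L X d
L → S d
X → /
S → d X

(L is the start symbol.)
L is directly left-recursive. The standard transformation for
  A → A α₁ | ... | A α_m | β₁ | ... | β_n
is
  A  → β₁ A' | ... | β_n A'
  A' → α₁ A' | ... | α_m A' | ε

L → S d becomes L → S d L'
L → L X d becomes L' → X d L'
Add L' → ε

Productions for other non-terminals are unchanged:
  X → /
  S → d X

Resulting grammar:
L → S d L'
L' → X d L'
L' → ε
X → /
S → d X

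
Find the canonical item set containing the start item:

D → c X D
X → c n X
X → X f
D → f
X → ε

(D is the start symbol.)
{ [D → . c X D], [D → . f], [D' → . D] }

First, augment the grammar with D' → D
I₀ = CLOSURE({ [D' → . D] }):
  [D' → . D] has the dot before D: add [D → . c X D], [D → . f]
No further items can be added.

I₀ = { [D → . c X D], [D → . f], [D' → . D] }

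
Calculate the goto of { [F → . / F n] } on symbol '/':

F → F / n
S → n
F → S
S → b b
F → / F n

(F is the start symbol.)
GOTO(I, '/') = CLOSURE({ [A → αX.β] : [A → α.Xβ] ∈ I, X = '/' })

Items with dot before '/', with the dot advanced:
  [F → . / F n] → [F → / . F n]
Closure of the advanced items:
  [F → / . F n] has the dot before F: add [F → . F / n], [F → . S], [F → . / F n]
  [F → . S] has the dot before S: add [S → . n], [S → . b b]

GOTO = { [F → . / F n], [F → . F / n], [F → . S], [F → / . F n], [S → . b b], [S → . n] }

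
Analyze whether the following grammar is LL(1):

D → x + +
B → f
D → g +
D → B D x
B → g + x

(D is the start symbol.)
A grammar is LL(1) if for each non-terminal N with multiple productions, the predict sets of those productions are pairwise disjoint, where PREDICT(N → α) = (FIRST(α) \ {ε}) ∪ (FOLLOW(N) if α ⇒* ε).

Relevant sets:
  FIRST(B) = { 'f', 'g' }

For D:
  PREDICT(D → x '+' '+') = { 'x' }
  PREDICT(D → g '+') = { 'g' }
  PREDICT(D → B D x) = { 'f', 'g' }
For B:
  PREDICT(B → f) = { 'f' }
  PREDICT(B → g '+' x) = { 'g' }

Conflict found: Predict set conflict for D: { 'g' }
The grammar is NOT LL(1).

Answer: No. Predict set conflict for D: { 'g' }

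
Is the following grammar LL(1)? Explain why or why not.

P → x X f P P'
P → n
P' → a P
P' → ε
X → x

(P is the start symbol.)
No. Predict set conflict for P': { 'a' }

Relevant sets:
  FOLLOW(P') = { $, 'a' }

For P:
  PREDICT(P → x X f P P') = { 'x' }
  PREDICT(P → n) = { 'n' }
For P':
  PREDICT(P' → a P) = { 'a' }
  PREDICT(P' → ε) = { $, 'a' }
X has a single production, so nothing to check there.

Conflict found: Predict set conflict for P': { 'a' }
The grammar is NOT LL(1).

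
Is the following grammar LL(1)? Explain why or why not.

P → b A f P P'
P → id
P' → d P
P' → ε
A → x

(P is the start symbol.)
No. Predict set conflict for P': { 'd' }

Relevant sets:
  FOLLOW(P') = { $, 'd' }

For P:
  PREDICT(P → b A f P P') = { 'b' }
  PREDICT(P → id) = { 'id' }
For P':
  PREDICT(P' → d P) = { 'd' }
  PREDICT(P' → ε) = { $, 'd' }
A has a single production, so nothing to check there.

Conflict found: Predict set conflict for P': { 'd' }
The grammar is NOT LL(1).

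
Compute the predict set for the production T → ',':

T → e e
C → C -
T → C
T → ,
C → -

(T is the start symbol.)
{ ',' }

PREDICT(T → ',') = (FIRST(RHS) \ {ε}) ∪ (FOLLOW(T) if ε ∈ FIRST(RHS), i.e. RHS ⇒* ε)
FIRST(',') = { ',' }
ε ∉ FIRST(','), so FOLLOW(T) is not added.
PREDICT(T → ',') = { ',' }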